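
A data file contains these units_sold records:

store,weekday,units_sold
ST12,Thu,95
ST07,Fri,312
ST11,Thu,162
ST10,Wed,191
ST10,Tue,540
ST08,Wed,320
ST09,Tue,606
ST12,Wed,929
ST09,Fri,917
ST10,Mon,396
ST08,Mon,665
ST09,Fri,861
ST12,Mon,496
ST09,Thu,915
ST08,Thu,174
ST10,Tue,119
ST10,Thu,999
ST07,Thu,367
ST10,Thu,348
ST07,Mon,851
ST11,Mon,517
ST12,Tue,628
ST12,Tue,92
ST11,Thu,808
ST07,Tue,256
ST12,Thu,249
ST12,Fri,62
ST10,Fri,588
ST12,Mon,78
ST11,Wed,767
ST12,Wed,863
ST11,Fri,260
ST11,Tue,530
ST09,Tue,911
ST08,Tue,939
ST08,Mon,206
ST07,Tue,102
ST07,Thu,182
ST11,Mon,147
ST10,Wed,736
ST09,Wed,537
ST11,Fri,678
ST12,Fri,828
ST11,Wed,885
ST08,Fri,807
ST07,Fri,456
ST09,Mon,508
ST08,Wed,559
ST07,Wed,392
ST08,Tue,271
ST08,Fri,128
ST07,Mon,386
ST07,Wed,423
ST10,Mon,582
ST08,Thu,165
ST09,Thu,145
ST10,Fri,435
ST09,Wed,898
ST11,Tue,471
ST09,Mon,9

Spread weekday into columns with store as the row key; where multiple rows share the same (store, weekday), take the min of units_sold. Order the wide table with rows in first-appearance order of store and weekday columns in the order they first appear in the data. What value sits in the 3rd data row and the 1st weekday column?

162

With rows in first-appearance order of store, row 3 is store=ST11. weekday columns in first-appearance order: Thu, Fri, Wed, Tue, Mon; column 1 is Thu.
Long rows with store=ST11, weekday=Thu: min(162, 808) = 162.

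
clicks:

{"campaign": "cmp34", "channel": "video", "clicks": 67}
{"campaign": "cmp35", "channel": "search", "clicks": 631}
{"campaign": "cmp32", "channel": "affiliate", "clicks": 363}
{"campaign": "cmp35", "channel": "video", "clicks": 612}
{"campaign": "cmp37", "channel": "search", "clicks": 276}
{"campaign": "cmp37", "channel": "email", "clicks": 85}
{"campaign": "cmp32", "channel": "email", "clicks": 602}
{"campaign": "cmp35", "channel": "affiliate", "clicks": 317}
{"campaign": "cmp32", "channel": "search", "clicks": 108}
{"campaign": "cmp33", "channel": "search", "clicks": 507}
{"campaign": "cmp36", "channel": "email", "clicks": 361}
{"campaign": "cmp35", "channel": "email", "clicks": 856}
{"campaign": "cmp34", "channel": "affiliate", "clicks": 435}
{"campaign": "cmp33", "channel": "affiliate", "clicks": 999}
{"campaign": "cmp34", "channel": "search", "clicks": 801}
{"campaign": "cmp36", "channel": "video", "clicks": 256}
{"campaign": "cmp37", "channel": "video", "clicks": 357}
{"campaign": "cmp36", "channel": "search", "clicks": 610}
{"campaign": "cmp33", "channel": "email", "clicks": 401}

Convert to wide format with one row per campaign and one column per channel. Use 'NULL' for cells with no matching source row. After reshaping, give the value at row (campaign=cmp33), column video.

No long-format row has campaign=cmp33 and channel=video, so the cell is NULL.

NULL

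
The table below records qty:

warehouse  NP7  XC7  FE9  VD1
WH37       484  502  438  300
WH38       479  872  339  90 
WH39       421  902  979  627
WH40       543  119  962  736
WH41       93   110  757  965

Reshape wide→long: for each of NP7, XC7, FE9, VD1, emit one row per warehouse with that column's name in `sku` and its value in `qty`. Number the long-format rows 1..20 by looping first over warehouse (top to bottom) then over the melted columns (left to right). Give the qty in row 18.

110

20 rows total (5 × 4). Row 18: index ⌊(18-1)/4⌋ = 4 into warehouse → WH41; (18-1) mod 4 = 1 into the melted columns → XC7.
So row 18 is (WH41, XC7, 110); qty = 110.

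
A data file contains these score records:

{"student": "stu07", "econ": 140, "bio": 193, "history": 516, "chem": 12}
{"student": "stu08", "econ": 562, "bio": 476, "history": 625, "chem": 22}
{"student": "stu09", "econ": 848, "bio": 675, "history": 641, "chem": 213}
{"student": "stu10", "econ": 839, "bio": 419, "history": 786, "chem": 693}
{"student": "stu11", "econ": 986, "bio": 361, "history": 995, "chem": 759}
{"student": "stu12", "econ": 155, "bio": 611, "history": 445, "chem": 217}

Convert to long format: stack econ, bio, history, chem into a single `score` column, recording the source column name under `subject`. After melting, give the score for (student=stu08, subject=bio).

Unpivoting turns each (student, wide-column) pair into one long row.
The wide cell at row stu08, column bio holds 476, so the long row (stu08, bio) has score=476.

476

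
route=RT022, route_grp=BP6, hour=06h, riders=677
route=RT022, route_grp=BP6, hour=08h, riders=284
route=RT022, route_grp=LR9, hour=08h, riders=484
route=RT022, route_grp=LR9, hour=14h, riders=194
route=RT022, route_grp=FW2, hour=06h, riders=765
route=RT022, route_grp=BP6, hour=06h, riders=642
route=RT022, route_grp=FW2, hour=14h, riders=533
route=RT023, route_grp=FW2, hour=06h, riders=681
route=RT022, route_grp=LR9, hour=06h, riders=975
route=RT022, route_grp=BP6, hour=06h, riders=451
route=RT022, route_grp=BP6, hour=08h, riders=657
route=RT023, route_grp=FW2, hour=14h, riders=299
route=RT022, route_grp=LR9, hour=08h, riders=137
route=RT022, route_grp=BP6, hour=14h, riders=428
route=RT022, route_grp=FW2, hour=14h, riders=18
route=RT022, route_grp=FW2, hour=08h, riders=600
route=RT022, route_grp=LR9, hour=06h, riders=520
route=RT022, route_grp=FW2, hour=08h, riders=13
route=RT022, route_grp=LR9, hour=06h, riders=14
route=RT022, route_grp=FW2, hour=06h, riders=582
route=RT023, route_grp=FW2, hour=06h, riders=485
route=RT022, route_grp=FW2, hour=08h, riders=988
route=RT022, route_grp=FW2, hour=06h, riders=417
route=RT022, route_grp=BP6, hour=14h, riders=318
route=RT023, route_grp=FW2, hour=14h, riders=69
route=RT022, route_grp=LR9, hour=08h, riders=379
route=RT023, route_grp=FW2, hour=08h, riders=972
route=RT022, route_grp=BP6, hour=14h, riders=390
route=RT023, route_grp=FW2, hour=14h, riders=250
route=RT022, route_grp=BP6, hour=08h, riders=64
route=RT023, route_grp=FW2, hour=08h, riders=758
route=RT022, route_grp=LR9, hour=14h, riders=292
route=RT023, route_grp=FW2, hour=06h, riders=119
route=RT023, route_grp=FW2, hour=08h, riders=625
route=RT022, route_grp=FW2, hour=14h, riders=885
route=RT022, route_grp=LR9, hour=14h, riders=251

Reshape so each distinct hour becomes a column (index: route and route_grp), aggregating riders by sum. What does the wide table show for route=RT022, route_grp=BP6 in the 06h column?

Rows with route=RT022, route_grp=BP6 and hour=06h: riders values are 677, 642, 451.
677 + 642 + 451 = 1770.

1770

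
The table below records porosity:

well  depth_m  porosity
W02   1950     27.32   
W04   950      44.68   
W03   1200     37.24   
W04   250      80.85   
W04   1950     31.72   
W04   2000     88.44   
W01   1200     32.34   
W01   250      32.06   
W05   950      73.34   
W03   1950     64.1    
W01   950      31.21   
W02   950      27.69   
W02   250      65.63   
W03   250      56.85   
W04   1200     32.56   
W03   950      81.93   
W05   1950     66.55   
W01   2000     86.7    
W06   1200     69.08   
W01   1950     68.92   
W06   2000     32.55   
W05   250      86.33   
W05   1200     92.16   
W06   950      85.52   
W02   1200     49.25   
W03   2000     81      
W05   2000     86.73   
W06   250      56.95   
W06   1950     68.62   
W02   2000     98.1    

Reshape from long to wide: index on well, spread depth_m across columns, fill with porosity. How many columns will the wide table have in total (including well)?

1 column for well plus 5 distinct depth_m values → 6 columns.

6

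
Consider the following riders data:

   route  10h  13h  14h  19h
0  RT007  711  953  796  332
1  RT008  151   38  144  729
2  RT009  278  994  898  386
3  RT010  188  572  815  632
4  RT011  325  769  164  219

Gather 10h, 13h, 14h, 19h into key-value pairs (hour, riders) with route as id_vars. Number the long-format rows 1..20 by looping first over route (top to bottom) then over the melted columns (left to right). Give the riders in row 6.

38

20 rows total (5 × 4). Row 6: index ⌊(6-1)/4⌋ = 1 into route → RT008; (6-1) mod 4 = 1 into the melted columns → 13h.
So row 6 is (RT008, 13h, 38); riders = 38.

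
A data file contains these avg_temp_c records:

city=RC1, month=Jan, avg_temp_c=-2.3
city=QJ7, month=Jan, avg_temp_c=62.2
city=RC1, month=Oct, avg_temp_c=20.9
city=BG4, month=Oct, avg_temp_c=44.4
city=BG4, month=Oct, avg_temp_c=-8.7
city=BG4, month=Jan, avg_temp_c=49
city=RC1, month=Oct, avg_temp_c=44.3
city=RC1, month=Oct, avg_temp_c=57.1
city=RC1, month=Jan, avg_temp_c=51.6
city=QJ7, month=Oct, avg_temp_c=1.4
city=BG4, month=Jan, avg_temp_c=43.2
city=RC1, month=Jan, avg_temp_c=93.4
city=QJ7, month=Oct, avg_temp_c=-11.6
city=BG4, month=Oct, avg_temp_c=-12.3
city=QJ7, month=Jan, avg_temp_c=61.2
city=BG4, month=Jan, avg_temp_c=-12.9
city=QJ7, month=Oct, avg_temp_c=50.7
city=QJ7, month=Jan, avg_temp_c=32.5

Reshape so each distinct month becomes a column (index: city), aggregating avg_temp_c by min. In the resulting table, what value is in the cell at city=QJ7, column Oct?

-11.6

Rows with city=QJ7 and month=Oct: avg_temp_c values are 1.4, -11.6, 50.7.
min(1.4, -11.6, 50.7) = -11.6.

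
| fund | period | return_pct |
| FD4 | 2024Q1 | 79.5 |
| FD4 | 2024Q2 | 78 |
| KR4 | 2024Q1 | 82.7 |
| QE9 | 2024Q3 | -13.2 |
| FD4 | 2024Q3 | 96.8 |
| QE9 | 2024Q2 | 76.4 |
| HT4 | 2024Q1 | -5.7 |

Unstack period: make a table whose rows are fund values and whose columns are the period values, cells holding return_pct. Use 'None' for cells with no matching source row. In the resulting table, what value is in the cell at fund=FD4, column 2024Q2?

78

The long row with fund=FD4, period=2024Q2 has return_pct=78.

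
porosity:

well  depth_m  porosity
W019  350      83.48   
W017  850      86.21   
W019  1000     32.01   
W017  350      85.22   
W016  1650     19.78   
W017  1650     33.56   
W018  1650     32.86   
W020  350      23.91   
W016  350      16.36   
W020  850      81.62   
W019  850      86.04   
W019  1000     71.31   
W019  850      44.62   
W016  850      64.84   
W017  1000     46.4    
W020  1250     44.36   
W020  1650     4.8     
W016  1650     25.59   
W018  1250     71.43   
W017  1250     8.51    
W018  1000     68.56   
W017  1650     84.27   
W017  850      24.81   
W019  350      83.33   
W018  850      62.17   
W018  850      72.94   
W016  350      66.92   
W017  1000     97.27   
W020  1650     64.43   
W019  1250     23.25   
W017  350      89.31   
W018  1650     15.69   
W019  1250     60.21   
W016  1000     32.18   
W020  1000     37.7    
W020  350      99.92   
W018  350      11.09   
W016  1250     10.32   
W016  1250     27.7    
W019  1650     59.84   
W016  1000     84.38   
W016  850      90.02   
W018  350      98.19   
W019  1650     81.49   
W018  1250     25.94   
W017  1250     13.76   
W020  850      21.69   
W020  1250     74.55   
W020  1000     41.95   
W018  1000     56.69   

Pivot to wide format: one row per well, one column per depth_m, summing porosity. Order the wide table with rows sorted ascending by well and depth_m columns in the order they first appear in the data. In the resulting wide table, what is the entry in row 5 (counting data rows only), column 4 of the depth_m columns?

With rows sorted ascending by well, row 5 is well=W020. depth_m columns in first-appearance order: 350, 850, 1000, 1650, 1250; column 4 is 1650.
Long rows with well=W020, depth_m=1650: 4.8 + 64.43 = 69.23.

69.23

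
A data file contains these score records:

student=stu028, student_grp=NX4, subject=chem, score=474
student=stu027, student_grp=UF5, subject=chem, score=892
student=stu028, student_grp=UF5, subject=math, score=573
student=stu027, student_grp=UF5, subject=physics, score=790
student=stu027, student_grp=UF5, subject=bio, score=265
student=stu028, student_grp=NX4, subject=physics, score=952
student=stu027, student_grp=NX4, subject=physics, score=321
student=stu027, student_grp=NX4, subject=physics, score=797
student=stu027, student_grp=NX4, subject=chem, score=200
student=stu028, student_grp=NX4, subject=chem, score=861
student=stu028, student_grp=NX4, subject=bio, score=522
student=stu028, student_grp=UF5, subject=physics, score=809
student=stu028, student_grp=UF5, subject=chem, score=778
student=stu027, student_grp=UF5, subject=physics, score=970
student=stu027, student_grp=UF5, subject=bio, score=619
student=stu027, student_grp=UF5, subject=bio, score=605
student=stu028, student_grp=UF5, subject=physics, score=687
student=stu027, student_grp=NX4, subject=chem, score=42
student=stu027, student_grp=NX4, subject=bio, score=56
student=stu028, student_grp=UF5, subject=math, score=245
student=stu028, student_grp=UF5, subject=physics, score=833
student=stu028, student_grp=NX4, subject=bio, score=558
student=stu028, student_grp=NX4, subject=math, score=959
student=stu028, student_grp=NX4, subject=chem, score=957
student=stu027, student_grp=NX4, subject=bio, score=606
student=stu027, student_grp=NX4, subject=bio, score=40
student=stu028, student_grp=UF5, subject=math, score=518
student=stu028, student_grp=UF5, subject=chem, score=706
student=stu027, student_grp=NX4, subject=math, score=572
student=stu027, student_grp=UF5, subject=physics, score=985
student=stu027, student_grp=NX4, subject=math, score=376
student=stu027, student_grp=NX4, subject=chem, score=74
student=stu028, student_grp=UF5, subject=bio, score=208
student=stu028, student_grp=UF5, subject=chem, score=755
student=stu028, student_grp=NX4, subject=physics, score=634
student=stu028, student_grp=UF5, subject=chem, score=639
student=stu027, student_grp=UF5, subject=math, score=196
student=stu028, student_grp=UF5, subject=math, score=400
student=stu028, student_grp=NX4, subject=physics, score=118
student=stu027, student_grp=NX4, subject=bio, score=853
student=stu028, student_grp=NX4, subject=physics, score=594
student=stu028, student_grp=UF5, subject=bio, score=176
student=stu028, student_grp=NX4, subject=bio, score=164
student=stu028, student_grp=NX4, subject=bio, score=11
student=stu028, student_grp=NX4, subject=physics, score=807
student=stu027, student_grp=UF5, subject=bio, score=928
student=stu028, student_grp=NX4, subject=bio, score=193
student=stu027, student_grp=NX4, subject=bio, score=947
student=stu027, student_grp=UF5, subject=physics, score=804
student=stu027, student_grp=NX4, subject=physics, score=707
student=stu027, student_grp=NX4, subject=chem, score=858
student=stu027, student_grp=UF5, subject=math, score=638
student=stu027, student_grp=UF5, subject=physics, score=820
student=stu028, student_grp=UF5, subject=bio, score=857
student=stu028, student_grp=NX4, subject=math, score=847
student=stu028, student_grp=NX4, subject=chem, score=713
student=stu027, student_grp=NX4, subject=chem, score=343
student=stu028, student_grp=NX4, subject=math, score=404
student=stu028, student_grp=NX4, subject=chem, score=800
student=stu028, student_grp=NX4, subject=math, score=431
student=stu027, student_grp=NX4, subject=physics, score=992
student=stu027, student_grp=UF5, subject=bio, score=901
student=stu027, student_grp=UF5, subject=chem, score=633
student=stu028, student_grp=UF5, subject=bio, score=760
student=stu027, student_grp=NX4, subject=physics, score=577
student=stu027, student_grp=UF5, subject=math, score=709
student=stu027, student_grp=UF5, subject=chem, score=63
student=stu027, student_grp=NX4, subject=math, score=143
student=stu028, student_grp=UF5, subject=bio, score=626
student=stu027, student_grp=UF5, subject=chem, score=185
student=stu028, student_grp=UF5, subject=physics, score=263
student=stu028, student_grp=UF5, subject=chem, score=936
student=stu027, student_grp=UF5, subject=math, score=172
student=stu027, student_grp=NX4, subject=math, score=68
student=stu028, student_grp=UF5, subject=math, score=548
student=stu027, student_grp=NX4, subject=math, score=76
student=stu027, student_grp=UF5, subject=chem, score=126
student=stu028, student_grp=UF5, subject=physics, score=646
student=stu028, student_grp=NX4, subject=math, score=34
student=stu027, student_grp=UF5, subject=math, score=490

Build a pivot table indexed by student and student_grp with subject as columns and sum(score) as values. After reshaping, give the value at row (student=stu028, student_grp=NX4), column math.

2675

Rows with student=stu028, student_grp=NX4 and subject=math: score values are 959, 847, 404, 431, 34.
959 + 847 + 404 + 431 + 34 = 2675.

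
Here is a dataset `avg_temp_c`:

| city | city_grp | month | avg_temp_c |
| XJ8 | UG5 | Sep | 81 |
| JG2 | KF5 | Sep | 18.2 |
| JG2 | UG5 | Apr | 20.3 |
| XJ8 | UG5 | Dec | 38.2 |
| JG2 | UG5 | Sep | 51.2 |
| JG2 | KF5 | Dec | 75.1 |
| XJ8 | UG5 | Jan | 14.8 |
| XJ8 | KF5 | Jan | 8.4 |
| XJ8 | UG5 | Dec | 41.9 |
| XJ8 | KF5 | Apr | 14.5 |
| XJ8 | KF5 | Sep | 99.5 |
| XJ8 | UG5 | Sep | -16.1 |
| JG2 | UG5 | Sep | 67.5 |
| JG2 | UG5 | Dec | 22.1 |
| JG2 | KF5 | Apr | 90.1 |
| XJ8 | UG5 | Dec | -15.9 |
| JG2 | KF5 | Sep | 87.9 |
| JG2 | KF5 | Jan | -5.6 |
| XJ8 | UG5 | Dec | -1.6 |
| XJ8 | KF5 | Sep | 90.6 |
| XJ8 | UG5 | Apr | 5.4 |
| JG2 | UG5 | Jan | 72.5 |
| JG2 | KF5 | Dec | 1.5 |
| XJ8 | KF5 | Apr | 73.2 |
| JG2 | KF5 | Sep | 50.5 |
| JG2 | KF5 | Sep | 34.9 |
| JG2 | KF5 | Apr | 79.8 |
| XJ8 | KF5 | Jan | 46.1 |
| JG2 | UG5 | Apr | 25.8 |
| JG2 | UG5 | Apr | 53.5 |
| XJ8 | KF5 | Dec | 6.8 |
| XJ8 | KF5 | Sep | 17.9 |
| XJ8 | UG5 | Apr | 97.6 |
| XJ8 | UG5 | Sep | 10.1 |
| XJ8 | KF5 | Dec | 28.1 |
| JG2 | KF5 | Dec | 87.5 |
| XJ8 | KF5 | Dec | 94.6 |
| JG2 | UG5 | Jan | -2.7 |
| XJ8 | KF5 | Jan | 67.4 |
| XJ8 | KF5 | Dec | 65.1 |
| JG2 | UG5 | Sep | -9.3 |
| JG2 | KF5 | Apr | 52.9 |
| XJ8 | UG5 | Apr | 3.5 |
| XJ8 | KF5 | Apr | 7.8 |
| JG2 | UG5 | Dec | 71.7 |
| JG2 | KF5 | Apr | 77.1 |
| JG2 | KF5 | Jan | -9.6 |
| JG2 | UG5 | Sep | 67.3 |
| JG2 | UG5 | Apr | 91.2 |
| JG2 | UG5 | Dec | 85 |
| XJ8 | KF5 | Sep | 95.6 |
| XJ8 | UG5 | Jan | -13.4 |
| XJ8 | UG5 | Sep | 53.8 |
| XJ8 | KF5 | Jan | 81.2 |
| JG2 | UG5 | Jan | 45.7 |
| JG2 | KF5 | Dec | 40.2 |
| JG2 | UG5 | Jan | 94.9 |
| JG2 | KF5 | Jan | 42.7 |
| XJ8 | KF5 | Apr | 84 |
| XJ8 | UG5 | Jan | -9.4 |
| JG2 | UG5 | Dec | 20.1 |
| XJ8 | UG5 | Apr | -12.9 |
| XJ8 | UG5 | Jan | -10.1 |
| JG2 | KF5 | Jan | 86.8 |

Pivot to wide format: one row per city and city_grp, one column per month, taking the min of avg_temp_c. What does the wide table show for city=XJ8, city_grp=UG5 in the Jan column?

Rows with city=XJ8, city_grp=UG5 and month=Jan: avg_temp_c values are 14.8, -13.4, -9.4, -10.1.
min(14.8, -13.4, -9.4, -10.1) = -13.4.

-13.4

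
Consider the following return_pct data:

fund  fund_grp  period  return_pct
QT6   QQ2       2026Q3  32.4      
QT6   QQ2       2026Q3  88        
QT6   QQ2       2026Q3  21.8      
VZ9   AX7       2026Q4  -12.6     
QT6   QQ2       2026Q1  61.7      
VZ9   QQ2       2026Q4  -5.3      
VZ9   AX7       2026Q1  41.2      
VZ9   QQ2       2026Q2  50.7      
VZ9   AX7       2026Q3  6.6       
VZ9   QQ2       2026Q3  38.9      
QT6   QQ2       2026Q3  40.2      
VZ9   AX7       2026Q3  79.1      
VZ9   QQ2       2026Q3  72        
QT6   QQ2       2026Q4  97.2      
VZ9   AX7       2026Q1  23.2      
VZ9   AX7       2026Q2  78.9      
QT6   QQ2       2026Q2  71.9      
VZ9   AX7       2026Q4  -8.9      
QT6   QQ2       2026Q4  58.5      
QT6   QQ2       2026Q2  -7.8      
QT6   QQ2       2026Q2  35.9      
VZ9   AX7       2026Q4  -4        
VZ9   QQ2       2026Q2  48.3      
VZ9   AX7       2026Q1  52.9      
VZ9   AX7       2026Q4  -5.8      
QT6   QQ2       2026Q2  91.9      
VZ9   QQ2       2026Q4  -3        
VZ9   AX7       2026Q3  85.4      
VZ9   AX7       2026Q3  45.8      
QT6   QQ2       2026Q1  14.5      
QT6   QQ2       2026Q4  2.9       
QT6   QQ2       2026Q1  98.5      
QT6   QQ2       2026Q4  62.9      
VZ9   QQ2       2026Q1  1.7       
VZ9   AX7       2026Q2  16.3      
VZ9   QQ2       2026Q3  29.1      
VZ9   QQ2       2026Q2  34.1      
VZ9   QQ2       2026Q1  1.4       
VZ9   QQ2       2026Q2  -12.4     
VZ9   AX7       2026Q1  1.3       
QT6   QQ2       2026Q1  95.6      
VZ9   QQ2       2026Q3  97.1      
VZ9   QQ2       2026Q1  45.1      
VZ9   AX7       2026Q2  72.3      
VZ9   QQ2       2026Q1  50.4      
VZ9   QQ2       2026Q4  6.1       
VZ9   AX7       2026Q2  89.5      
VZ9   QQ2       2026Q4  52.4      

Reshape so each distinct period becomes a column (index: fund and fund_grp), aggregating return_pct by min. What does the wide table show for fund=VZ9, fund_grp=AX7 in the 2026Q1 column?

1.3

Rows with fund=VZ9, fund_grp=AX7 and period=2026Q1: return_pct values are 41.2, 23.2, 52.9, 1.3.
min(41.2, 23.2, 52.9, 1.3) = 1.3.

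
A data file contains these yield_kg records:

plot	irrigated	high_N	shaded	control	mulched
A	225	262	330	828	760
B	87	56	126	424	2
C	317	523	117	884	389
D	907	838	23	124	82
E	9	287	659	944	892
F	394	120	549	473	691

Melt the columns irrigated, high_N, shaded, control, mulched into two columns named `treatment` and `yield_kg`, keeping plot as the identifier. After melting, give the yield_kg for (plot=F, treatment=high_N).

Unpivoting turns each (plot, wide-column) pair into one long row.
The wide cell at row F, column high_N holds 120, so the long row (F, high_N) has yield_kg=120.

120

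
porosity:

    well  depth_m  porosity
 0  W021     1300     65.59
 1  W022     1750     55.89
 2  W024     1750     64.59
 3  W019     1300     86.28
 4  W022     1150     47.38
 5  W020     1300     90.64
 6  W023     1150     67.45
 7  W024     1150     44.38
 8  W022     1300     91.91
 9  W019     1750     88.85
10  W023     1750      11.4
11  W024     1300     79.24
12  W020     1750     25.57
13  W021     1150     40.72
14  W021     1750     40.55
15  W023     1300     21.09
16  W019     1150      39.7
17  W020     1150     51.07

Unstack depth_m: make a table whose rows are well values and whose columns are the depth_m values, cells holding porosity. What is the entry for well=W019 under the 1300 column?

Wide layout: rows indexed by well, columns are the 3 distinct depth_m values (1300, 1750, 1150).
Cell (well=W019, depth_m=1300) draws from the long row where well=W019 and depth_m=1300, which has porosity=86.28.

86.28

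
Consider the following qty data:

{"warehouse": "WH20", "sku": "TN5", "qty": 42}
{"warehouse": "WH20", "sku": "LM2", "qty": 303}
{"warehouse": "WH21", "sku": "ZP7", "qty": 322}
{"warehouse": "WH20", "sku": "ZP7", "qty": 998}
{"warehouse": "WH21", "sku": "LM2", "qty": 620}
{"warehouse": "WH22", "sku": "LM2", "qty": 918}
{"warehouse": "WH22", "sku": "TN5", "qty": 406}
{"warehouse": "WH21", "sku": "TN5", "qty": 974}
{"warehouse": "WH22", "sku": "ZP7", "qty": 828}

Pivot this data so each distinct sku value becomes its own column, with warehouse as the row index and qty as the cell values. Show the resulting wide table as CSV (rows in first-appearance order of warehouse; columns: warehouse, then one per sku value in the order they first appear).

warehouse,TN5,LM2,ZP7
WH20,42,303,998
WH21,974,620,322
WH22,406,918,828

Columns: warehouse plus the 3 distinct sku values (TN5, LM2, ZP7).
For example, row WH20 column TN5 takes qty=42 from the long row (WH20, TN5).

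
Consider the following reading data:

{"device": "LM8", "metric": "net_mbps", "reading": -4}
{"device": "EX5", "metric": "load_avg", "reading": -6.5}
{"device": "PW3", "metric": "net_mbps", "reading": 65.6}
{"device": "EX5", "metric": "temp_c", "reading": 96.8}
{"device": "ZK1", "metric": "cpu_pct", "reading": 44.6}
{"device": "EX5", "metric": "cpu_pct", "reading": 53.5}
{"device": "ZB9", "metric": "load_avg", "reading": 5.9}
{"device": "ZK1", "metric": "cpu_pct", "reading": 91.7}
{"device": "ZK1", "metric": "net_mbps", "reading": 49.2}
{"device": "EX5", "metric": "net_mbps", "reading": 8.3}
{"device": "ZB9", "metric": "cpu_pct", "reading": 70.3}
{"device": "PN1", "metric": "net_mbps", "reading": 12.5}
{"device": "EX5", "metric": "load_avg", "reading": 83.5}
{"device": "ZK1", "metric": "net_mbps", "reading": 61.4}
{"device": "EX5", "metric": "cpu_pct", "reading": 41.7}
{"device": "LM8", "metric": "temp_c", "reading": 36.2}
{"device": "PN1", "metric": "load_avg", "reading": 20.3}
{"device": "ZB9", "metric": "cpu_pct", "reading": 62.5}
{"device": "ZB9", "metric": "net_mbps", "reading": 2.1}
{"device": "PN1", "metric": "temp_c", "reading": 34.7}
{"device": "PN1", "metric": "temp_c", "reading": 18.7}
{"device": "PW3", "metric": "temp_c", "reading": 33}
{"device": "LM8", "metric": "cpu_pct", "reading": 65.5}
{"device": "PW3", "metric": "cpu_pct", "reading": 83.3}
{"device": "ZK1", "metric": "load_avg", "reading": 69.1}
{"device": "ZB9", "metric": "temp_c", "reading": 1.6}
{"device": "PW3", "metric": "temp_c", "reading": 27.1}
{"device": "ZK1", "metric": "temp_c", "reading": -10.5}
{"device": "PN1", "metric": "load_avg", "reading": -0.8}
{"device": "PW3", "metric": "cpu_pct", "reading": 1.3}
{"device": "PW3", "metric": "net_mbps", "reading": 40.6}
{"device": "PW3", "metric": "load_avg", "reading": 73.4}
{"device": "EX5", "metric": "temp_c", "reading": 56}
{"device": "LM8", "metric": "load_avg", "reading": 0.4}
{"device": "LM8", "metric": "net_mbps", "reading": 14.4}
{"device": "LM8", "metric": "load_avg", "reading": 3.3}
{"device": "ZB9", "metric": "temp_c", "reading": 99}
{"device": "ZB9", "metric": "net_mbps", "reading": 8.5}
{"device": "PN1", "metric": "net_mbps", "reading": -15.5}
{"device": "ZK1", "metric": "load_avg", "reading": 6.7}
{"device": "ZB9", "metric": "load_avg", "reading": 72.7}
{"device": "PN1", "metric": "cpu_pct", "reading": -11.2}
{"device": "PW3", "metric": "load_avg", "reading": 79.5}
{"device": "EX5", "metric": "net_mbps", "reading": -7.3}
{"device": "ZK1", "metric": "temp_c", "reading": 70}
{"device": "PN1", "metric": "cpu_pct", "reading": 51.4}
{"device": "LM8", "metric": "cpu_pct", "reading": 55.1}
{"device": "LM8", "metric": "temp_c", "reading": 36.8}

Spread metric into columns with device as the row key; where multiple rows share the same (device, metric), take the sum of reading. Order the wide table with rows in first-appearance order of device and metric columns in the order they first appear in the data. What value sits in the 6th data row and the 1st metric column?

With rows in first-appearance order of device, row 6 is device=PN1. metric columns in first-appearance order: net_mbps, load_avg, temp_c, cpu_pct; column 1 is net_mbps.
Long rows with device=PN1, metric=net_mbps: 12.5 + -15.5 = -3.

-3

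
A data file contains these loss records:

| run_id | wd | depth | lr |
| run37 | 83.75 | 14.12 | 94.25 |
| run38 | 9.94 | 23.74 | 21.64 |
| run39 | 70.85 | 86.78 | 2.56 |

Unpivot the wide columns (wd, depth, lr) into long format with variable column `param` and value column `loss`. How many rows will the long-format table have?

3 run_id values × 3 melted columns = 9 rows.

9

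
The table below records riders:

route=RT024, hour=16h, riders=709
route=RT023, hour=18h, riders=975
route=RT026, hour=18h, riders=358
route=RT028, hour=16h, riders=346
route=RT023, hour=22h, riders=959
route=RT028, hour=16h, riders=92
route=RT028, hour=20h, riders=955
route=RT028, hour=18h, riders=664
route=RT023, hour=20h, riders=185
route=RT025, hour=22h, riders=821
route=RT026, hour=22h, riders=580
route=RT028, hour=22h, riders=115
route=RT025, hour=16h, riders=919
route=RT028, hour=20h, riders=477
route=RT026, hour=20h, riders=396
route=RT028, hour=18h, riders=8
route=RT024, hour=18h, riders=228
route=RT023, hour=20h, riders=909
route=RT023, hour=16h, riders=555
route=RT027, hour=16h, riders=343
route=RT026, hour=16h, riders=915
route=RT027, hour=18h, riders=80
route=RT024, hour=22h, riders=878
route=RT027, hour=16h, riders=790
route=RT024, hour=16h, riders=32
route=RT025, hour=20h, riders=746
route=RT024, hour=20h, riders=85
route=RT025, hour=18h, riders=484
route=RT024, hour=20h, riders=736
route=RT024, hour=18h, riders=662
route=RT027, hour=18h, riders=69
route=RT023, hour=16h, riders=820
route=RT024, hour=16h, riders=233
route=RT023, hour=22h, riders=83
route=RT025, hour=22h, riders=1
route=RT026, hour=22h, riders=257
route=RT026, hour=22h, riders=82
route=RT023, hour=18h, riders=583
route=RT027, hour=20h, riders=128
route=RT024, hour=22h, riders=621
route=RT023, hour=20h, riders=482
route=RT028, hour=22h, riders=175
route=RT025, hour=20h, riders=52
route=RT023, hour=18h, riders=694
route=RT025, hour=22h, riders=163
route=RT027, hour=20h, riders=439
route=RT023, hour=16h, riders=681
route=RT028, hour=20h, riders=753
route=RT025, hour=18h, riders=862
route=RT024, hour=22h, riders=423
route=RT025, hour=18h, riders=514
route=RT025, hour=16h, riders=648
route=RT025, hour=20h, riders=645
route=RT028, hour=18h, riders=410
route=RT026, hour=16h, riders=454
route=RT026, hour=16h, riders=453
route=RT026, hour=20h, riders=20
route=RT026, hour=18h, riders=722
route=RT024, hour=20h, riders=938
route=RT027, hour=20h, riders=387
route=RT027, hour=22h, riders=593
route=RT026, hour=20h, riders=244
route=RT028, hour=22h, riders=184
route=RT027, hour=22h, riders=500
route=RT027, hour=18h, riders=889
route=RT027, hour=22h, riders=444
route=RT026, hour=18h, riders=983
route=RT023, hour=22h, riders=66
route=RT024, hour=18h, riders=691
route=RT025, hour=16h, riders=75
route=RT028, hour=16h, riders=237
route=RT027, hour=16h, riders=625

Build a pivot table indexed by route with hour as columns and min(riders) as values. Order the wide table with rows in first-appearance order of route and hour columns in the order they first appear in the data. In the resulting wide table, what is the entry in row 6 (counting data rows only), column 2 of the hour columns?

With rows in first-appearance order of route, row 6 is route=RT027. hour columns in first-appearance order: 16h, 18h, 22h, 20h; column 2 is 18h.
Long rows with route=RT027, hour=18h: min(80, 69, 889) = 69.

69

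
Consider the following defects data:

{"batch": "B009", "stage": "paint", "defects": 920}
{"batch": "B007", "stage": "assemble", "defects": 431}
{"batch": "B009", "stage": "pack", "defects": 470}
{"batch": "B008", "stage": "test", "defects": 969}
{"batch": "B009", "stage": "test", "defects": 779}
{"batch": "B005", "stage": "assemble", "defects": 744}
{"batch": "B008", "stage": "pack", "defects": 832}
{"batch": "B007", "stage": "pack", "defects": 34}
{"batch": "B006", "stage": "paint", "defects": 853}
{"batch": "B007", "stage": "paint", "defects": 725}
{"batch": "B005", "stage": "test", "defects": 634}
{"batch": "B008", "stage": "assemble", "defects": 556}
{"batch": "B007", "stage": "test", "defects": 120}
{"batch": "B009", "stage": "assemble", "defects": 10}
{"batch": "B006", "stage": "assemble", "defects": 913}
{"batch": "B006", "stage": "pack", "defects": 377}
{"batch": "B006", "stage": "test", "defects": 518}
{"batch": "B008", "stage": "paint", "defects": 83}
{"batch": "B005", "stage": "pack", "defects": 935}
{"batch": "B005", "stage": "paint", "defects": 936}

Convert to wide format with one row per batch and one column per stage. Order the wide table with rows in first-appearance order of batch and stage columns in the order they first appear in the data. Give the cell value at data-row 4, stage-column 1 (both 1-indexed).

With rows in first-appearance order of batch, row 4 is batch=B005. stage columns in first-appearance order: paint, assemble, pack, test; column 1 is paint.
Long rows with batch=B005, stage=paint: defects = 936.

936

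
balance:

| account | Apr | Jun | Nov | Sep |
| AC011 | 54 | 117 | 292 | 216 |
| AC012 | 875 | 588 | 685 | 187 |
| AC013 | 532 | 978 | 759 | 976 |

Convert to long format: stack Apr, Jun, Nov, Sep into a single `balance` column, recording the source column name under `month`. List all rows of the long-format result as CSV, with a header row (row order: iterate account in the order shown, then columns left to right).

Each (account, column) pair becomes one row: 3 × 4 = 12 rows.
For example, (AC011, Apr) → balance=54.

account,month,balance
AC011,Apr,54
AC011,Jun,117
AC011,Nov,292
AC011,Sep,216
AC012,Apr,875
AC012,Jun,588
AC012,Nov,685
AC012,Sep,187
AC013,Apr,532
AC013,Jun,978
AC013,Nov,759
AC013,Sep,976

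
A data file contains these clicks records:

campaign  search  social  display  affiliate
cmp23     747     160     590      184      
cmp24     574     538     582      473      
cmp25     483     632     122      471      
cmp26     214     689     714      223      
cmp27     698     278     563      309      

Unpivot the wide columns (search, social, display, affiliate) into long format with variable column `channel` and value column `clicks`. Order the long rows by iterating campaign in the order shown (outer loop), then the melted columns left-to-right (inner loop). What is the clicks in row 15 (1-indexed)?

714

20 rows total (5 × 4). Row 15: index ⌊(15-1)/4⌋ = 3 into campaign → cmp26; (15-1) mod 4 = 2 into the melted columns → display.
So row 15 is (cmp26, display, 714); clicks = 714.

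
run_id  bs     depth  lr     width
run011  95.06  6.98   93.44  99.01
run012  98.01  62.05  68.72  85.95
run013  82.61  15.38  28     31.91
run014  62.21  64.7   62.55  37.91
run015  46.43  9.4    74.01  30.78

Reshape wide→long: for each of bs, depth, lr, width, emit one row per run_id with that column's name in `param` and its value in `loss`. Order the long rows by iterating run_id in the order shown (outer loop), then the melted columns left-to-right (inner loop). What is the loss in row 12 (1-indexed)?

20 rows total (5 × 4). Row 12: index ⌊(12-1)/4⌋ = 2 into run_id → run013; (12-1) mod 4 = 3 into the melted columns → width.
So row 12 is (run013, width, 31.91); loss = 31.91.

31.91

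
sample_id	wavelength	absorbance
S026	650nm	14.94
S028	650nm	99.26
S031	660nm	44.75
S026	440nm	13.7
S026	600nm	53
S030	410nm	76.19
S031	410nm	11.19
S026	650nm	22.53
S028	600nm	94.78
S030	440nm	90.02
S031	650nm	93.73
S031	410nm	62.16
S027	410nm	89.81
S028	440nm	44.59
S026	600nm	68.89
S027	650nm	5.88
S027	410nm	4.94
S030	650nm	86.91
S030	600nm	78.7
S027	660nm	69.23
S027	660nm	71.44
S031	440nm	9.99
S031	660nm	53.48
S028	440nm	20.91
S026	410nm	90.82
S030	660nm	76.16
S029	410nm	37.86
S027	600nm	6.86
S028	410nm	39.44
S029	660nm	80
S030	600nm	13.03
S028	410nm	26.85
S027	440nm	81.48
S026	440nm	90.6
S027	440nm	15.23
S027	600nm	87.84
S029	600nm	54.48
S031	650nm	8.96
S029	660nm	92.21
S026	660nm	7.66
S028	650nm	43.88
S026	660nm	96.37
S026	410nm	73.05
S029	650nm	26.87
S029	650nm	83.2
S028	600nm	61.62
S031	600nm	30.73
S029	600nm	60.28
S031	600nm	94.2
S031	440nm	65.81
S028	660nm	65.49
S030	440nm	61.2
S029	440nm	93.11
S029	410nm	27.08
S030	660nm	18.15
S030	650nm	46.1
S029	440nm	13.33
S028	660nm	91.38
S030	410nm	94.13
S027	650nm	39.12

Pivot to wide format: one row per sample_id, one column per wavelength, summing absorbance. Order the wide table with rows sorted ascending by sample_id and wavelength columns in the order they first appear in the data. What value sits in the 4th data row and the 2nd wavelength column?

172.21

With rows sorted ascending by sample_id, row 4 is sample_id=S029. wavelength columns in first-appearance order: 650nm, 660nm, 440nm, 600nm, 410nm; column 2 is 660nm.
Long rows with sample_id=S029, wavelength=660nm: 80 + 92.21 = 172.21.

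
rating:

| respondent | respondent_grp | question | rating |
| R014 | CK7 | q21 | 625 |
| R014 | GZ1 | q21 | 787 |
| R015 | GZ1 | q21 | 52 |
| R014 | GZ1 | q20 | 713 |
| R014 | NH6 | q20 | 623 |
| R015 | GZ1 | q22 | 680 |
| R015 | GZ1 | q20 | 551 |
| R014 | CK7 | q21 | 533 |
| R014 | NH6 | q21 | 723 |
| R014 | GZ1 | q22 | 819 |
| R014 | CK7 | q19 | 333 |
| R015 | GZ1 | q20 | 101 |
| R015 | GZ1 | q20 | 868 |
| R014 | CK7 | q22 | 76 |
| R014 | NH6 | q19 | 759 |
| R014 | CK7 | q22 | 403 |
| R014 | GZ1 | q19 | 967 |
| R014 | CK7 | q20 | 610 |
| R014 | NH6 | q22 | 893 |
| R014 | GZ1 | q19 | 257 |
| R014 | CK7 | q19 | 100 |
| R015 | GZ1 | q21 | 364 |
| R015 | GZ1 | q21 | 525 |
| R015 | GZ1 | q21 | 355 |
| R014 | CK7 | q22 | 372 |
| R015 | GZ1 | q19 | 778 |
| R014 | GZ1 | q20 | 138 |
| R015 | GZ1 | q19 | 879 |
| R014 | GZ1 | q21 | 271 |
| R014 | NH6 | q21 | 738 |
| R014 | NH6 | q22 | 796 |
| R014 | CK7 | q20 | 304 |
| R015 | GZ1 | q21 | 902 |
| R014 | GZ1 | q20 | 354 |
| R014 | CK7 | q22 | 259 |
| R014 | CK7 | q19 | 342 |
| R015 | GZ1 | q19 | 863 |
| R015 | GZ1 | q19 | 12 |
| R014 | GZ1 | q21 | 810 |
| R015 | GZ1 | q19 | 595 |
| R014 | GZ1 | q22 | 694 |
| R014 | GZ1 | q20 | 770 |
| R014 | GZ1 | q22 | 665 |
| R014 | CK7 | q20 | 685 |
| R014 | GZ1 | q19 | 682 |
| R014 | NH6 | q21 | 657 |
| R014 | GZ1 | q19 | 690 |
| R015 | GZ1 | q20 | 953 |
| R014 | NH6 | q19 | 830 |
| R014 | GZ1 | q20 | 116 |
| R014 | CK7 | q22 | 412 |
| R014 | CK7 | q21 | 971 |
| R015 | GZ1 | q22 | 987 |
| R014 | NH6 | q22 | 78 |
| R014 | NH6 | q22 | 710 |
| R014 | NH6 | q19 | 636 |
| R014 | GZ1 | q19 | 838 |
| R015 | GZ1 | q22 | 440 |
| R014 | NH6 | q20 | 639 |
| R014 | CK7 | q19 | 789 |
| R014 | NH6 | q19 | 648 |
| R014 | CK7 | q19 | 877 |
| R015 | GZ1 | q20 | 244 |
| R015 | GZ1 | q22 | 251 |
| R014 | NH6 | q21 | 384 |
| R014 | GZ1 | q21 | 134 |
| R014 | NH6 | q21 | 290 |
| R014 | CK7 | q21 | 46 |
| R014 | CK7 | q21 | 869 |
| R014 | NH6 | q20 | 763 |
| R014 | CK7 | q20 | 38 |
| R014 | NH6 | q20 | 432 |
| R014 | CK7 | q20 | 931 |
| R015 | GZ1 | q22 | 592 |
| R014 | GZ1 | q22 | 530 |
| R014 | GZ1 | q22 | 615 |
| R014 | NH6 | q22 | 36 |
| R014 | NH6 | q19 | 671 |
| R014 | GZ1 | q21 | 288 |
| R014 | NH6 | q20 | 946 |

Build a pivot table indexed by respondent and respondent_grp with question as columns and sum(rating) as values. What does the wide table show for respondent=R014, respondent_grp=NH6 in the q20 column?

Rows with respondent=R014, respondent_grp=NH6 and question=q20: rating values are 623, 639, 763, 432, 946.
623 + 639 + 763 + 432 + 946 = 3403.

3403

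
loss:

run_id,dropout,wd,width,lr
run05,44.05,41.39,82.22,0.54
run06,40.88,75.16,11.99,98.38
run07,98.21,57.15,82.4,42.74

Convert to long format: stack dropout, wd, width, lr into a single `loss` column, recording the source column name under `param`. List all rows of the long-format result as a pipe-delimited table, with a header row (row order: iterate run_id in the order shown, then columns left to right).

Each (run_id, column) pair becomes one row: 3 × 4 = 12 rows.
For example, (run05, dropout) → loss=44.05.

| run_id | param | loss |
| run05 | dropout | 44.05 |
| run05 | wd | 41.39 |
| run05 | width | 82.22 |
| run05 | lr | 0.54 |
| run06 | dropout | 40.88 |
| run06 | wd | 75.16 |
| run06 | width | 11.99 |
| run06 | lr | 98.38 |
| run07 | dropout | 98.21 |
| run07 | wd | 57.15 |
| run07 | width | 82.4 |
| run07 | lr | 42.74 |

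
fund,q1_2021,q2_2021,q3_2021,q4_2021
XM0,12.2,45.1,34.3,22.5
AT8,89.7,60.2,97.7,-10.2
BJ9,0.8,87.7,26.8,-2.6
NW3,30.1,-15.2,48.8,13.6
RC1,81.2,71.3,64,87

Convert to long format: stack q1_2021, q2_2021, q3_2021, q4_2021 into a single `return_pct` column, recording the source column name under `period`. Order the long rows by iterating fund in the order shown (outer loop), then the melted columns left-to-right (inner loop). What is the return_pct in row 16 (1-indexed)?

20 rows total (5 × 4). Row 16: index ⌊(16-1)/4⌋ = 3 into fund → NW3; (16-1) mod 4 = 3 into the melted columns → q4_2021.
So row 16 is (NW3, q4_2021, 13.6); return_pct = 13.6.

13.6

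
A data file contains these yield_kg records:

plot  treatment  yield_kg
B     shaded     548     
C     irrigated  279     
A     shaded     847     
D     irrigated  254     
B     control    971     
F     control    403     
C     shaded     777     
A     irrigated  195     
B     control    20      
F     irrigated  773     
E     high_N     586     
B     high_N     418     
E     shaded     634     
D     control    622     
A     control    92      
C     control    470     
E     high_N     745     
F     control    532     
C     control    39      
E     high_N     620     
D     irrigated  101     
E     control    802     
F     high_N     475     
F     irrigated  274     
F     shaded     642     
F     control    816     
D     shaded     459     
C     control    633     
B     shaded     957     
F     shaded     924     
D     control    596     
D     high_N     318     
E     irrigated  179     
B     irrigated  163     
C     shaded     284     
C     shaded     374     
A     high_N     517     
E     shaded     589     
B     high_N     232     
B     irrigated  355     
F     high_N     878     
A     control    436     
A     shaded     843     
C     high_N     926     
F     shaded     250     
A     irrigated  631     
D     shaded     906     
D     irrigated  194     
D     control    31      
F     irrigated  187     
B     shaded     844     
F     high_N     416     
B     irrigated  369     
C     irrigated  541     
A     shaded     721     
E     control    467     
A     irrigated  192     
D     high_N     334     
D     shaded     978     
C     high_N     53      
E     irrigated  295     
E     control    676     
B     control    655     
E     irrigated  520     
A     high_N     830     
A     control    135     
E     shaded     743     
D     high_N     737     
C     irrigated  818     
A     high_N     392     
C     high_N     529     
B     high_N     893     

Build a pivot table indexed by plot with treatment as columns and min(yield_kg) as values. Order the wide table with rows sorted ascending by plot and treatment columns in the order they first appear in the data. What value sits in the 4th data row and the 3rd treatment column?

31

With rows sorted ascending by plot, row 4 is plot=D. treatment columns in first-appearance order: shaded, irrigated, control, high_N; column 3 is control.
Long rows with plot=D, treatment=control: min(622, 596, 31) = 31.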